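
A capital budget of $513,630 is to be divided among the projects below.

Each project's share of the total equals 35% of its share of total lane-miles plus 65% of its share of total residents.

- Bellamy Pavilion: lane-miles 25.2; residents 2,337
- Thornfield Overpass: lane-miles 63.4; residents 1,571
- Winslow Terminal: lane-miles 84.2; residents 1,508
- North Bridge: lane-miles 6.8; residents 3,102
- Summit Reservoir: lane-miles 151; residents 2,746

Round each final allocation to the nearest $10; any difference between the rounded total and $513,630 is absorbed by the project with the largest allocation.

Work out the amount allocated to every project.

Bellamy Pavilion: $82,970 · Thornfield Overpass: $81,040 · Winslow Terminal: $90,480 · North Bridge: $95,640 · Summit Reservoir: $163,500

Totals — lane-miles 330.6, residents 11,264.
Combined weights (35% lane-miles + 65% residents): Bellamy Pavilion 0.1615; Thornfield Overpass 0.1578; Winslow Terminal 0.1762; North Bridge 0.1862; Summit Reservoir 0.3183.
Pro-rata amounts: Bellamy Pavilion 82,970.56; Thornfield Overpass 81,038.72; Winslow Terminal 90,481.86; North Bridge 95,639.42; Summit Reservoir 163,499.44.
Rounded to nearest $10: Bellamy Pavilion $82,970; Thornfield Overpass $81,040; Winslow Terminal $90,480; North Bridge $95,640; Summit Reservoir $163,500. Sum = $513,630.
No rounding difference to absorb.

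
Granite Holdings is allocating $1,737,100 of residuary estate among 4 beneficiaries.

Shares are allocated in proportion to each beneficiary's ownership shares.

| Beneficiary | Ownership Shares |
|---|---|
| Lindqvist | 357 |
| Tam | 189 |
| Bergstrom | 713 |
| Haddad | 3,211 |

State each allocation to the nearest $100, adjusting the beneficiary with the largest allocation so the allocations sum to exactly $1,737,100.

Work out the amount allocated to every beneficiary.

Sum of ownership shares: 4,470.
Unrounded shares: Lindqvist 357/4,470 × $1,737,100 = 138,734.83; Tam 189/4,470 × $1,737,100 = 73,447.85; Bergstrom 713/4,470 × $1,737,100 = 277,081.05; Haddad 3,211/4,470 × $1,737,100 = 1,247,836.26.
At nearest $100: Lindqvist $138,700; Tam $73,400; Bergstrom $277,100; Haddad $1,247,800. Sum = $1,737,000.
Difference $1,737,100 − $1,737,000 = +$100 applied to largest allocation (Haddad): Haddad becomes $1,247,900.

Lindqvist: $138,700 | Tam: $73,400 | Bergstrom: $277,100 | Haddad: $1,247,900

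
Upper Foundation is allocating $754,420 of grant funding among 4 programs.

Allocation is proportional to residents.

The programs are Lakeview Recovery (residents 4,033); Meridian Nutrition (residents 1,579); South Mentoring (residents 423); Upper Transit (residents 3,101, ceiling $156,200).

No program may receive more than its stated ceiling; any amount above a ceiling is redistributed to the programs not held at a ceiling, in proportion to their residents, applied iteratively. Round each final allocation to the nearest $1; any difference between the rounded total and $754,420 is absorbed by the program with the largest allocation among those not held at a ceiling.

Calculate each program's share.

Lakeview Recovery: $399,771; Meridian Nutrition: $156,519; South Mentoring: $41,930; Upper Transit: $156,200

Total residents = 9,136.
Proportional shares (ignoring caps): Lakeview Recovery 333,031.51; Meridian Nutrition 130,388.48; South Mentoring 34,929.91; Upper Transit 256,070.10.
Held at cap: Upper Transit ($156,200); residual $598,220 reallocated over remaining residents 6,035.
Shares after redistribution: Lakeview Recovery 399,771.54 → $399,772; Meridian Nutrition 156,518.54 → $156,519; South Mentoring 41,929.92 → $41,930.
Rounding difference −$1 applied to Lakeview Recovery → $399,771.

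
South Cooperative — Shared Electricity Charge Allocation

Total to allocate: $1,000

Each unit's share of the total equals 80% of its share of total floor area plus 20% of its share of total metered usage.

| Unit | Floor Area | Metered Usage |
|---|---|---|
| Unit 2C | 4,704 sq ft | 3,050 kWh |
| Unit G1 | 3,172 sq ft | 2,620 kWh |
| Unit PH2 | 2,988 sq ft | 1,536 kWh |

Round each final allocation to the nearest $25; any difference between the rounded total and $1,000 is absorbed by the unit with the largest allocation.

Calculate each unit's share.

Floor area total 10,864; metered usage total 7,206.
Combined weights (80% floor area + 20% metered usage): Unit 2C 0.4310; Unit G1 0.3063; Unit PH2 0.2627.
Proportional shares: Unit 2C 431.04; Unit G1 306.30; Unit PH2 262.66.
After rounding ($25): Unit 2C $425; Unit G1 $300; Unit PH2 $275. Sum = $1,000.
No rounding difference to absorb.

Unit 2C: $425 | Unit G1: $300 | Unit PH2: $275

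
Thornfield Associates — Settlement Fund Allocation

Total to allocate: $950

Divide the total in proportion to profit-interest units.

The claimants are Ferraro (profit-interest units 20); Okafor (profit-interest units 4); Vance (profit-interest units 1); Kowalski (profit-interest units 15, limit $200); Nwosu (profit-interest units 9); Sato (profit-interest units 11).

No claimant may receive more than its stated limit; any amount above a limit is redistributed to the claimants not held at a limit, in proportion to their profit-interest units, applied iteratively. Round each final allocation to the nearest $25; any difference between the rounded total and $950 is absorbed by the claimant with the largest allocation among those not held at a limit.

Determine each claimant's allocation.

Total profit-interest units = 60.
Unconstrained shares: Ferraro 316.67; Okafor 63.33; Vance 15.83; Kowalski 237.50; Nwosu 142.50; Sato 174.17.
Capped: Kowalski ($200); balance $750 reallocated over remaining profit-interest units 45.
Redistributed shares: Ferraro 333.33 → $325; Okafor 66.67 → $75; Vance 16.67 → $25; Nwosu 150.00 → $150; Sato 183.33 → $175.

Ferraro: $325 | Okafor: $75 | Vance: $25 | Kowalski: $200 | Nwosu: $150 | Sato: $175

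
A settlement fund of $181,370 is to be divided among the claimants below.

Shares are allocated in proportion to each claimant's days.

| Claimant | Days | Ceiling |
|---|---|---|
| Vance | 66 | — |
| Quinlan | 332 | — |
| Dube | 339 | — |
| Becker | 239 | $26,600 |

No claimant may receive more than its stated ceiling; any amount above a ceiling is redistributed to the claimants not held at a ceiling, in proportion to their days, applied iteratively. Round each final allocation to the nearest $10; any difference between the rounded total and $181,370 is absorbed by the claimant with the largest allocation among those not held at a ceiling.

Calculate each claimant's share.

Vance: $13,860 | Quinlan: $69,720 | Dube: $71,190 | Becker: $26,600

Sum of days: 976.
Proportional shares (ignoring caps): Vance 12,264.77; Quinlan 61,695.53; Dube 62,996.34; Becker 44,413.35.
Cap binds for Becker ($26,600); balance $154,770 reallocated over remaining days 737.
Shares after redistribution: Vance 13,860.00 → $13,860; Quinlan 69,720.00 → $69,720; Dube 71,190.00 → $71,190.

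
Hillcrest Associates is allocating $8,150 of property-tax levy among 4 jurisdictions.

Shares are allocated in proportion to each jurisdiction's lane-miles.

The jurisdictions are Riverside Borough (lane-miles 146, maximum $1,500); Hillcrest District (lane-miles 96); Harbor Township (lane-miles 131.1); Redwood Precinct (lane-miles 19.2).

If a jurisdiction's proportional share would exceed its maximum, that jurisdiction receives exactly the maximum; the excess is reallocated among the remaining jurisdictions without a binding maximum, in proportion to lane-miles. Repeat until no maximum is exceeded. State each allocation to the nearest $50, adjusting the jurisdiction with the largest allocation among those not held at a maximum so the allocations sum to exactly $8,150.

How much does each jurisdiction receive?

Lane-miles total: 392.3.
Proportional shares (ignoring caps): Riverside Borough 3,033.14; Hillcrest District 1,994.39; Harbor Township 2,723.59; Redwood Precinct 398.88.
Held at cap: Riverside Borough ($1,500); residual $6,650 reallocated over remaining lane-miles 246.3.
Shares after redistribution: Hillcrest District 2,591.96 → $2,600; Harbor Township 3,539.65 → $3,550; Redwood Precinct 518.39 → $500.

Riverside Borough: $1,500 · Hillcrest District: $2,600 · Harbor Township: $3,550 · Redwood Precinct: $500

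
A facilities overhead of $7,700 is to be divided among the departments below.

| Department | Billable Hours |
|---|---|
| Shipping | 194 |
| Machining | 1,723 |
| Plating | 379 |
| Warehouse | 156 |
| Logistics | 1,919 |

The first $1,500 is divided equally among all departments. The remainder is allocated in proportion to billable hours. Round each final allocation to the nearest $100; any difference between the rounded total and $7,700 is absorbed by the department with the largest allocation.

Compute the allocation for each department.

$1,500 shared equally gives $300 per department.
Remainder $6,200 by billable hours (total 4,371): Shipping 275.18 → $300; Machining 2,443.97 → $2,400; Plating 537.59 → $500; Warehouse 221.28 → $200; Logistics 2,721.99 → $2,700.
Rounding difference +$100 on remainder applied to Logistics.
Totals: Shipping $300 + $300 = $600; Machining $300 + $2,400 = $2,700; Plating $300 + $500 = $800; Warehouse $300 + $200 = $500; Logistics $300 + $2,800 = $3,100.

Shipping: $600 | Machining: $2,700 | Plating: $800 | Warehouse: $500 | Logistics: $3,100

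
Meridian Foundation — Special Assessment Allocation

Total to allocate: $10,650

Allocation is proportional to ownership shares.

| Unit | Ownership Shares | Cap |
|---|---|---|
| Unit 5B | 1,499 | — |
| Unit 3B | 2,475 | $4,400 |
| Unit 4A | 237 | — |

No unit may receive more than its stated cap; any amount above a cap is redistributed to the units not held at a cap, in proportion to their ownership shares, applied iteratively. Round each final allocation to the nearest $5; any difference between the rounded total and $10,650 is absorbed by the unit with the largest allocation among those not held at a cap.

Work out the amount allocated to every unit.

Unit 5B: $5,395 · Unit 3B: $4,400 · Unit 4A: $855

Total ownership shares = 4,211.
Proportional shares (ignoring caps): Unit 5B 3,791.11; Unit 3B 6,259.50; Unit 4A 599.39.
Cap binds for Unit 3B ($4,400); residual $6,250 reallocated over remaining ownership shares 1,736.
Remaining shares: Unit 5B 5,396.75 → $5,395; Unit 4A 853.25 → $855.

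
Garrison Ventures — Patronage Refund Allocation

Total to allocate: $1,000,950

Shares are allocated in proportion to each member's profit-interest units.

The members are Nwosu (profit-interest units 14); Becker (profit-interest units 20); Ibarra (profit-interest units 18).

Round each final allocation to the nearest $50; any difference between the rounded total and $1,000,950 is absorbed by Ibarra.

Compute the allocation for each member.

Total profit-interest units = 52.
Proportional shares: Nwosu 14/52 × $1,000,950 = 269,486.54; Becker 20/52 × $1,000,950 = 384,980.77; Ibarra 18/52 × $1,000,950 = 346,482.69.
At nearest $50: Nwosu $269,500; Becker $385,000; Ibarra $346,500. Sum = $1,001,000.
Difference $1,000,950 − $1,001,000 = −$50 applied to Ibarra: Ibarra becomes $346,450.

Nwosu: $269,500; Becker: $385,000; Ibarra: $346,450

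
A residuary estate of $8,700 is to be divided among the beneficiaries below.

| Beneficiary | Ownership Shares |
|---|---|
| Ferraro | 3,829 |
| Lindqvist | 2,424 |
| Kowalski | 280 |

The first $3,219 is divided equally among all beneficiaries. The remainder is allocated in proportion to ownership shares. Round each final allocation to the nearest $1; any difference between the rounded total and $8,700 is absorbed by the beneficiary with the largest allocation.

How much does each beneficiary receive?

Ferraro: $4,285 | Lindqvist: $3,107 | Kowalski: $1,308

$3,219 shared equally gives $1,073 per beneficiary.
Remainder $5,481 by ownership shares (total 6,533): Ferraro 3,212.42 → $3,212; Lindqvist 2,033.67 → $2,034; Kowalski 234.91 → $235.
Totals: Ferraro $1,073 + $3,212 = $4,285; Lindqvist $1,073 + $2,034 = $3,107; Kowalski $1,073 + $235 = $1,308.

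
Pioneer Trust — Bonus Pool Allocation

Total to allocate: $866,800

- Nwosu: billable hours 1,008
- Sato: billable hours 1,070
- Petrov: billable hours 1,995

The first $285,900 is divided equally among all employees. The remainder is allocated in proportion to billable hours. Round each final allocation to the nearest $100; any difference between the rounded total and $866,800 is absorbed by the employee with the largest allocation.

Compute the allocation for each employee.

Nwosu: $239,100 | Sato: $247,900 | Petrov: $379,800

$285,900 shared equally gives $95,300 per employee.
Remainder $580,900 by billable hours (total 4,073): Nwosu 143,763.12 → $143,800; Sato 152,605.70 → $152,600; Petrov 284,531.18 → $284,500.
Totals: Nwosu $95,300 + $143,800 = $239,100; Sato $95,300 + $152,600 = $247,900; Petrov $95,300 + $284,500 = $379,800.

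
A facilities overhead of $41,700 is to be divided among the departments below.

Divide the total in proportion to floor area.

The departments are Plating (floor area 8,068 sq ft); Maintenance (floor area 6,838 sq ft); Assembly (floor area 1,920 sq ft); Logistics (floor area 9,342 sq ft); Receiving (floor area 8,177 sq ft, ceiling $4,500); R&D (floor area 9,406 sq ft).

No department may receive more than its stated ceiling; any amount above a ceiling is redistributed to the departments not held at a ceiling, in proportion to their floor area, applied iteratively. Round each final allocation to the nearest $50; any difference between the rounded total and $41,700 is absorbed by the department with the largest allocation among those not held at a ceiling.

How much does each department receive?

Combined floor area = 43,751.
Unconstrained shares: Plating 7,689.78; Maintenance 6,517.44; Assembly 1,829.99; Logistics 8,904.06; Receiving 7,793.67; R&D 8,965.06.
Cap binds for Receiving ($4,500); remaining pool $37,200 reallocated over remaining floor area 35,574.
Remaining shares: Plating 8,436.77 → $8,450; Maintenance 7,150.55 → $7,150; Assembly 2,007.76 → $2,000; Logistics 9,769.00 → $9,750; R&D 9,835.93 → $9,850.

Plating: $8,450; Maintenance: $7,150; Assembly: $2,000; Logistics: $9,750; Receiving: $4,500; R&D: $9,850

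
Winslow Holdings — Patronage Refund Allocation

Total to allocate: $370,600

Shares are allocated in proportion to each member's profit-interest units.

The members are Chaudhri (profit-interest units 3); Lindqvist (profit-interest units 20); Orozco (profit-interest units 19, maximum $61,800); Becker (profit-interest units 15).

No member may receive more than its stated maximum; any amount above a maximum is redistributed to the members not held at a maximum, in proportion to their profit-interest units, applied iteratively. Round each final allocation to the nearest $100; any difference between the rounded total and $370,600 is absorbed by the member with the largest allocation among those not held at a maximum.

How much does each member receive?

Chaudhri: $24,400; Lindqvist: $162,500; Orozco: $61,800; Becker: $121,900

Sum of profit-interest units: 57.
Pro-rata shares before constraints: Chaudhri 19,505.26; Lindqvist 130,035.09; Orozco 123,533.33; Becker 97,526.32.
Held at cap: Orozco ($61,800); balance $308,800 reallocated over remaining profit-interest units 38.
Remaining shares: Chaudhri 24,378.95 → $24,400; Lindqvist 162,526.32 → $162,500; Becker 121,894.74 → $121,900.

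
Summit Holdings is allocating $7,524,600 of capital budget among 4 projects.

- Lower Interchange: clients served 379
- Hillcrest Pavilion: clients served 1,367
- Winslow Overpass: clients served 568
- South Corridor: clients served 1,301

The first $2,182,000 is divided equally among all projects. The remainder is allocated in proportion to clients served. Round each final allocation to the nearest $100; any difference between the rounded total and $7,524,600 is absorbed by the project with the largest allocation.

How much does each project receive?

Lower Interchange: $1,105,600; Hillcrest Pavilion: $2,565,900; Winslow Overpass: $1,384,900; South Corridor: $2,468,200

First tranche $2,182,000 split equally: $545,500 each.
Remainder $5,342,600 by clients served (total 3,615): Lower Interchange 560,123.21 → $560,100; Hillcrest Pavilion 2,020,286.09 → $2,020,300; Winslow Overpass 839,445.86 → $839,400; South Corridor 1,922,744.84 → $1,922,700.
Rounding difference +$100 on remainder applied to Hillcrest Pavilion.
Totals: Lower Interchange $545,500 + $560,100 = $1,105,600; Hillcrest Pavilion $545,500 + $2,020,400 = $2,565,900; Winslow Overpass $545,500 + $839,400 = $1,384,900; South Corridor $545,500 + $1,922,700 = $2,468,200.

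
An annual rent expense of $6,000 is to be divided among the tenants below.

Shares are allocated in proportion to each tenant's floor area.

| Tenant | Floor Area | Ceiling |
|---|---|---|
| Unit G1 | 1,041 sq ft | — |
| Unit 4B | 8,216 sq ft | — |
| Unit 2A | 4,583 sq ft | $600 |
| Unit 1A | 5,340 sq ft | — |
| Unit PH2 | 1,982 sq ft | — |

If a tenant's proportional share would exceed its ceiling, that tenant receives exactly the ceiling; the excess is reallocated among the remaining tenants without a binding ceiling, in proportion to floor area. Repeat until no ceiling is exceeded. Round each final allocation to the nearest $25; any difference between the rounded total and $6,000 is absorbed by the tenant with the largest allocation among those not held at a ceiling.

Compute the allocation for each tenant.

Floor area total: 21,162.
Proportional shares (ignoring caps): Unit G1 295.15; Unit 4B 2,329.46; Unit 2A 1,299.40; Unit 1A 1,514.03; Unit PH2 561.95.
Capped: Unit 2A ($600); balance $5,400 reallocated over remaining floor area 16,579.
Remaining shares: Unit G1 339.07 → $350; Unit 4B 2,676.06 → $2,675; Unit 1A 1,739.31 → $1,750; Unit PH2 645.56 → $650.
Rounding difference −$25 applied to Unit 4B → $2,650.

Unit G1: $350 | Unit 4B: $2,650 | Unit 2A: $600 | Unit 1A: $1,750 | Unit PH2: $650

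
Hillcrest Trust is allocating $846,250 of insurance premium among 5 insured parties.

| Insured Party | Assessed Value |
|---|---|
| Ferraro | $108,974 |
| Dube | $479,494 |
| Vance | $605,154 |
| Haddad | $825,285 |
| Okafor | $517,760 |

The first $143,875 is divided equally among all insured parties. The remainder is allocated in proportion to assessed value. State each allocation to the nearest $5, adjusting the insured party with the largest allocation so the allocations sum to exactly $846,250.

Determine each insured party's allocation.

Equal tier: $143,875 ÷ 5 = $28,775 apiece.
Remainder $702,375 by assessed value (total 2,536,667): Ferraro 30,173.69 → $30,175; Dube 132,766.58 → $132,765; Vance 167,560.44 → $167,560; Haddad 228,512.28 → $228,510; Okafor 143,362.01 → $143,360.
Rounding difference +$5 on remainder applied to Haddad.
Totals: Ferraro $28,775 + $30,175 = $58,950; Dube $28,775 + $132,765 = $161,540; Vance $28,775 + $167,560 = $196,335; Haddad $28,775 + $228,515 = $257,290; Okafor $28,775 + $143,360 = $172,135.

Ferraro: $58,950 · Dube: $161,540 · Vance: $196,335 · Haddad: $257,290 · Okafor: $172,135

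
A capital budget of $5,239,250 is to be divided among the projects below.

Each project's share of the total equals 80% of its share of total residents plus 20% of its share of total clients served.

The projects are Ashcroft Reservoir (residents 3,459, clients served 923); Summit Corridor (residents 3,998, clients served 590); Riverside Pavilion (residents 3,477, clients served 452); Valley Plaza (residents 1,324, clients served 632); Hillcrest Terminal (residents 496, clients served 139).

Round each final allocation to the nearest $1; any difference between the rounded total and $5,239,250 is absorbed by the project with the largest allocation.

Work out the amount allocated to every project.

Totals — residents 12,754, clients served 2,736.
Composite weights (80% residents + 20% clients served): Ashcroft Reservoir 0.2844; Summit Corridor 0.2939; Riverside Pavilion 0.2511; Valley Plaza 0.1292; Hillcrest Terminal 0.0413.
Pro-rata amounts: Ashcroft Reservoir 1,490,241.72; Summit Corridor 1,539,841.15; Riverside Pavilion 1,315,770.68; Valley Plaza 677,158.84; Hillcrest Terminal 216,237.61.
At nearest $1: Ashcroft Reservoir $1,490,242; Summit Corridor $1,539,841; Riverside Pavilion $1,315,771; Valley Plaza $677,159; Hillcrest Terminal $216,238. Sum = $5,239,251.
Difference $5,239,250 − $5,239,251 = −$1 applied to largest allocation (Summit Corridor): Summit Corridor becomes $1,539,840.

Ashcroft Reservoir: $1,490,242; Summit Corridor: $1,539,840; Riverside Pavilion: $1,315,771; Valley Plaza: $677,159; Hillcrest Terminal: $216,238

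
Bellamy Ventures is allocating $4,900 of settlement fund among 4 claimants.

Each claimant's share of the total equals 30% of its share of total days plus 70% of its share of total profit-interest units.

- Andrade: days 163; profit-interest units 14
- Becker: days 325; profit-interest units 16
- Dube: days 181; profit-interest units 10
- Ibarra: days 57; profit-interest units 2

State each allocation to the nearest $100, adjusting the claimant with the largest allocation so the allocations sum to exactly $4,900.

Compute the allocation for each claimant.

Days total 726; profit-interest units total 42.
Combined weights (30% days + 70% profit-interest units): Andrade 0.3007; Becker 0.4010; Dube 0.2415; Ibarra 0.0569.
Raw shares: Andrade 1,473.37; Becker 1,964.72; Dube 1,183.15; Ibarra 278.75.
After rounding ($100): Andrade $1,500; Becker $2,000; Dube $1,200; Ibarra $300. Sum = $5,000.
Difference $4,900 − $5,000 = −$100 applied to largest allocation (Becker): Becker becomes $1,900.

Andrade: $1,500; Becker: $1,900; Dube: $1,200; Ibarra: $300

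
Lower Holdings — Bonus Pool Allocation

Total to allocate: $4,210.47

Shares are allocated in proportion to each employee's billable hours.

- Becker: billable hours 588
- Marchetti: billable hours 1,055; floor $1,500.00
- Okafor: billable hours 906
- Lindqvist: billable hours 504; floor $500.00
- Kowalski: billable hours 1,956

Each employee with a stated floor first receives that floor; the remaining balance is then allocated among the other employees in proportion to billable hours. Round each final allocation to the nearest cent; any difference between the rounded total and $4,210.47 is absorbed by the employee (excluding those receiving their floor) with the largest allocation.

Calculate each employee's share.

Minimums first: Marchetti $1,500.00; Lindqvist $500.00. Remaining pool $2,210.47.
Remaining pool split over remaining billable hours 3,450: Becker 376.7410 → $376.74; Okafor 580.4886 → $580.49; Kowalski 1,253.2404 → $1,253.24.

Becker: $376.74 · Marchetti: $1,500.00 · Okafor: $580.49 · Lindqvist: $500.00 · Kowalski: $1,253.24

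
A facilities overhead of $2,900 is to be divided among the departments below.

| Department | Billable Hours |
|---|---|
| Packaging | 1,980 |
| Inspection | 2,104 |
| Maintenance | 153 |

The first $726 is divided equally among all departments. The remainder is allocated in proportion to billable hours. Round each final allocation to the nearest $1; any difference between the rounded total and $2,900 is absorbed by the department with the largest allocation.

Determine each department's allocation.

Packaging: $1,258 · Inspection: $1,321 · Maintenance: $321

$726 shared equally gives $242 per department.
Remainder $2,174 by billable hours (total 4,237): Packaging 1,015.94 → $1,016; Inspection 1,079.56 → $1,080; Maintenance 78.504 → $79.
Rounding difference −$1 on remainder applied to Inspection.
Totals: Packaging $242 + $1,016 = $1,258; Inspection $242 + $1,079 = $1,321; Maintenance $242 + $79 = $321.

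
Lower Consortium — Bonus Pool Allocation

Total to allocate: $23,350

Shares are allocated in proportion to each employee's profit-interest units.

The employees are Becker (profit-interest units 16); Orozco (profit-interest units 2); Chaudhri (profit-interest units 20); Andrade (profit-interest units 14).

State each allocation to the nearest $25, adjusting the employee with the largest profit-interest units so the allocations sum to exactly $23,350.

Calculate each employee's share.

Becker: $7,175 | Orozco: $900 | Chaudhri: $9,000 | Andrade: $6,275

Total profit-interest units = 52.
Unrounded shares: Becker 16/52 × $23,350 = 7,184.62; Orozco 2/52 × $23,350 = 898.08; Chaudhri 20/52 × $23,350 = 8,980.77; Andrade 14/52 × $23,350 = 6,286.54.
Rounded to nearest $25: Becker $7,175; Orozco $900; Chaudhri $8,975; Andrade $6,275. Sum = $23,325.
Difference $23,350 − $23,325 = +$25 applied to largest profit-interest units (Chaudhri): Chaudhri becomes $9,000.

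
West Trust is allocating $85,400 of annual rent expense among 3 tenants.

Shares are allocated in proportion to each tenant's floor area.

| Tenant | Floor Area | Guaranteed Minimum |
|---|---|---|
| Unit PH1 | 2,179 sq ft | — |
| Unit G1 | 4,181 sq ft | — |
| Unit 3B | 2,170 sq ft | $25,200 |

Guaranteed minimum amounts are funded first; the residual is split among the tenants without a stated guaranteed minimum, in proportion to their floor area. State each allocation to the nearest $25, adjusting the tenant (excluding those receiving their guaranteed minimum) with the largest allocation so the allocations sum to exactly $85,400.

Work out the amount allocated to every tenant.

Unit PH1: $20,625; Unit G1: $39,575; Unit 3B: $25,200

Fund the minimums — Unit 3B $25,200. Remaining pool $60,200.
Remaining pool split over remaining floor area 6,360: Unit PH1 20,625.13 → $20,625; Unit G1 39,574.87 → $39,575.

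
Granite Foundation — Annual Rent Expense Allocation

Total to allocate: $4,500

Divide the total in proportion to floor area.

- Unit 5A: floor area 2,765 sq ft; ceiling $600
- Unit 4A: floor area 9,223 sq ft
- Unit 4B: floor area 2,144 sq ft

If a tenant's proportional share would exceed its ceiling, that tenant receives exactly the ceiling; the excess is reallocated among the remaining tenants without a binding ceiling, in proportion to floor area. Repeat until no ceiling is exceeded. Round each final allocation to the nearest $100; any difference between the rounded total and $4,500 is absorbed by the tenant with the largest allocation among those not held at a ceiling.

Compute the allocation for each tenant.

Unit 5A: $600 · Unit 4A: $3,200 · Unit 4B: $700

Combined floor area = 14,132.
Unconstrained shares: Unit 5A 880.45; Unit 4A 2,936.85; Unit 4B 682.71.
Capped: Unit 5A ($600); remaining pool $3,900 reallocated over remaining floor area 11,367.
Redistributed shares: Unit 4A 3,164.40 → $3,200; Unit 4B 735.60 → $700.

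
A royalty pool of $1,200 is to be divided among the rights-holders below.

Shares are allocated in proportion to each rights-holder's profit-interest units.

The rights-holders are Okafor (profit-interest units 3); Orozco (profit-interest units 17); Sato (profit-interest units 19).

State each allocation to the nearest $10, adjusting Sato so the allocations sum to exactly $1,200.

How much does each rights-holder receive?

Profit-interest units total: 39.
Proportional shares: Okafor 3/39 × $1,200 = 92.31; Orozco 17/39 × $1,200 = 523.08; Sato 19/39 × $1,200 = 584.62.
After rounding ($10): Okafor $90; Orozco $520; Sato $580. Sum = $1,190.
Difference $1,200 − $1,190 = +$10 applied to Sato: Sato becomes $590.

Okafor: $90; Orozco: $520; Sato: $590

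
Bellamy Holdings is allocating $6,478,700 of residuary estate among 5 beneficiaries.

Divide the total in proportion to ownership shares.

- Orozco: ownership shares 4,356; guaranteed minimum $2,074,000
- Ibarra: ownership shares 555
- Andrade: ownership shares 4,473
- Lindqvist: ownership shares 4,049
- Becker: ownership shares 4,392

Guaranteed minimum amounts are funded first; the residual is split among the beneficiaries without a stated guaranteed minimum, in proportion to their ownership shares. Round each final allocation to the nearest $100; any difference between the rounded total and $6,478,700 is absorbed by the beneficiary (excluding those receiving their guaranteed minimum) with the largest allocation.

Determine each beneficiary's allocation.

Minimums first: Orozco $2,074,000. Balance $4,404,700.
Balance split over remaining ownership shares 13,469: Ibarra 181,498.89 → $181,500; Andrade 1,462,782.92 → $1,462,800; Lindqvist 1,324,124.31 → $1,324,100; Becker 1,436,293.89 → $1,436,300.

Orozco: $2,074,000; Ibarra: $181,500; Andrade: $1,462,800; Lindqvist: $1,324,100; Becker: $1,436,300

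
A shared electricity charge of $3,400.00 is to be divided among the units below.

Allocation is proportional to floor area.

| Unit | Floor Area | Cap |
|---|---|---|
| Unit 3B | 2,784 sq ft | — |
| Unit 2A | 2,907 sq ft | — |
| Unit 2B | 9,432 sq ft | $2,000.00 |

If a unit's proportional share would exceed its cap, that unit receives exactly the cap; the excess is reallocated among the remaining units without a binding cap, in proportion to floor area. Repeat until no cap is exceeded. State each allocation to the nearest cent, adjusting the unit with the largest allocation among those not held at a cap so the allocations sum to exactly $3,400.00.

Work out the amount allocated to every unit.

Floor area total: 15,123.
Proportional shares (ignoring caps): Unit 3B 625.9076; Unit 2A 653.5608; Unit 2B 2,120.5316.
Held at cap: Unit 2B ($2,000.00); residual $1,400.00 reallocated over remaining floor area 5,691.
Remaining shares: Unit 3B 684.8708 → $684.87; Unit 2A 715.1292 → $715.13.

Unit 3B: $684.87; Unit 2A: $715.13; Unit 2B: $2,000.00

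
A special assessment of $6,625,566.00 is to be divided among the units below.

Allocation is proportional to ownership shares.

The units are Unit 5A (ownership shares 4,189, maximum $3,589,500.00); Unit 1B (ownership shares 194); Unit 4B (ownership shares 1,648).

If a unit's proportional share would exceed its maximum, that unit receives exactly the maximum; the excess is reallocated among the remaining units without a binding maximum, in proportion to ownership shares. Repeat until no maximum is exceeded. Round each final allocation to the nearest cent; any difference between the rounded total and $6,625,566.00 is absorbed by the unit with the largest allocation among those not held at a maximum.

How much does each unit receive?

Total ownership shares = 6,031.
Pro-rata shares before constraints: Unit 5A 4,601,972.4712; Unit 1B 213,125.4857; Unit 4B 1,810,468.0431.
Capped: Unit 5A ($3,589,500.00); residual $3,036,066.00 reallocated over remaining ownership shares 1,842.
Remaining shares: Unit 1B 319,759.3941 → $319,759.39; Unit 4B 2,716,306.6059 → $2,716,306.61.

Unit 5A: $3,589,500.00 · Unit 1B: $319,759.39 · Unit 4B: $2,716,306.61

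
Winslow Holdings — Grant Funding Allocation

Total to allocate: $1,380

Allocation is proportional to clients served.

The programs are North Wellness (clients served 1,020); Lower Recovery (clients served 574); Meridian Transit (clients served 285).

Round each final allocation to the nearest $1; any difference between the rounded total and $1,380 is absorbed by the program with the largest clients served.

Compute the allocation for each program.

Sum of clients served: 1,020 + 574 + 285 = 1,879.
Proportional shares: North Wellness 749.12; Lower Recovery 421.56; Meridian Transit 209.31.
At nearest $1: North Wellness $749; Lower Recovery $422; Meridian Transit $209. Sum = $1,380.
Sum already equals the total — no adjustment.

North Wellness: $749; Lower Recovery: $422; Meridian Transit: $209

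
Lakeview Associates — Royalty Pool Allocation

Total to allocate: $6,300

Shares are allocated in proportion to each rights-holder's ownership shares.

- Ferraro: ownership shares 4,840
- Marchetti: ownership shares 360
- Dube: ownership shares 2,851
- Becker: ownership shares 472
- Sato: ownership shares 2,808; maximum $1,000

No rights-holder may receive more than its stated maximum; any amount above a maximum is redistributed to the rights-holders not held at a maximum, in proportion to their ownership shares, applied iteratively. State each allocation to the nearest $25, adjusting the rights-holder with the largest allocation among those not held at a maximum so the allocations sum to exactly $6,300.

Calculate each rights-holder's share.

Ferraro: $3,000; Marchetti: $225; Dube: $1,775; Becker: $300; Sato: $1,000

Total ownership shares = 11,331.
Unconstrained shares: Ferraro 2,691.02; Marchetti 200.16; Dube 1,585.15; Becker 262.43; Sato 1,561.24.
Cap binds for Sato ($1,000); residual $5,300 reallocated over remaining ownership shares 8,523.
Redistributed shares: Ferraro 3,009.74 → $3,000; Marchetti 223.86 → $225; Dube 1,772.89 → $1,775; Becker 293.51 → $300.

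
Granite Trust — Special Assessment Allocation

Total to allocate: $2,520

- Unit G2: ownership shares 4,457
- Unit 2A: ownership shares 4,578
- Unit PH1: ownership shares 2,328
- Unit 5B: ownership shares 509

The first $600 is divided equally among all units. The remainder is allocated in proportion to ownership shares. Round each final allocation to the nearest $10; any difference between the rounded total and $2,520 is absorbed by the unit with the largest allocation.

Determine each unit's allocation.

First tranche $600 split equally: $150 each.
Remainder $1,920 by ownership shares (total 11,872): Unit G2 720.81 → $720; Unit 2A 740.38 → $740; Unit PH1 376.50 → $380; Unit 5B 82.32 → $80.
Totals: Unit G2 $150 + $720 = $870; Unit 2A $150 + $740 = $890; Unit PH1 $150 + $380 = $530; Unit 5B $150 + $80 = $230.

Unit G2: $870; Unit 2A: $890; Unit PH1: $530; Unit 5B: $230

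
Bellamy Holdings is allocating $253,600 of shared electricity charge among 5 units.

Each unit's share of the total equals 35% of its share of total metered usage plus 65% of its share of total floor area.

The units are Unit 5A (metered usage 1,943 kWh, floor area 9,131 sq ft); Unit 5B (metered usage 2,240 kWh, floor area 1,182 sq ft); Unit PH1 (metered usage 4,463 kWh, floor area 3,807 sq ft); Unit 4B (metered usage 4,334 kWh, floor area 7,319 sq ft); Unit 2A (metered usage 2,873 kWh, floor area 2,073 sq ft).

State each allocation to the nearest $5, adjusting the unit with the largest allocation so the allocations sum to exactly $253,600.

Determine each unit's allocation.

Totals — metered usage 15,853, floor area 23,512.
Blended shares (35% metered usage + 65% floor area): Unit 5A 0.2953; Unit 5B 0.0821; Unit PH1 0.2038; Unit 4B 0.2980; Unit 2A 0.1207.
Proportional shares: Unit 5A 74,895.16; Unit 5B 20,828.50; Unit PH1 51,678.52; Unit 4B 75,578.50; Unit 2A 30,619.33.
At nearest $5: Unit 5A $74,895; Unit 5B $20,830; Unit PH1 $51,680; Unit 4B $75,580; Unit 2A $30,620. Sum = $253,605.
Difference $253,600 − $253,605 = −$5 applied to largest allocation (Unit 4B): Unit 4B becomes $75,575.

Unit 5A: $74,895 | Unit 5B: $20,830 | Unit PH1: $51,680 | Unit 4B: $75,575 | Unit 2A: $30,620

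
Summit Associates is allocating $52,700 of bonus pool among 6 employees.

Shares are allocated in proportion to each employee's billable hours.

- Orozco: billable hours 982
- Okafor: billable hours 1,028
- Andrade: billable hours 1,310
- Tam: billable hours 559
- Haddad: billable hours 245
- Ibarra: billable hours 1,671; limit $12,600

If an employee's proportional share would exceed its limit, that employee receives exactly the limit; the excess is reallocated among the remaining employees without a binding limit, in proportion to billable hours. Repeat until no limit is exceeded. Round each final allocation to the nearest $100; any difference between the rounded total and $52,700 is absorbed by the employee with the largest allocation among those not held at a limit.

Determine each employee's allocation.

Orozco: $9,500 · Okafor: $10,000 · Andrade: $12,800 · Tam: $5,400 · Haddad: $2,400 · Ibarra: $12,600

Combined billable hours = 5,795.
Unconstrained shares: Orozco 8,930.35; Okafor 9,348.68; Andrade 11,913.20; Tam 5,083.57; Haddad 2,228.04; Ibarra 15,196.15.
Held at cap: Ibarra ($12,600); remaining pool $40,100 reallocated over remaining billable hours 4,124.
Redistributed shares: Orozco 9,548.55 → $9,500; Okafor 9,995.83 → $10,000; Andrade 12,737.88 → $12,700; Tam 5,435.48 → $5,400; Haddad 2,382.27 → $2,400.
Rounding difference +$100 applied to Andrade → $12,800.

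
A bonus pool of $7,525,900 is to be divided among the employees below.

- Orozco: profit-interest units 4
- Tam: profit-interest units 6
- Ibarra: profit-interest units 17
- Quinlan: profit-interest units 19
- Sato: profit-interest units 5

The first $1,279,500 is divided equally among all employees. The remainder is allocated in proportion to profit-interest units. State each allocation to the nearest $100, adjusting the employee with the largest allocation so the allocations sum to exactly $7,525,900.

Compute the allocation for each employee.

Equal tier: $1,279,500 ÷ 5 = $255,900 apiece.
Remainder $6,246,400 by profit-interest units (total 51): Orozco 489,913.73 → $489,900; Tam 734,870.59 → $734,900; Ibarra 2,082,133.33 → $2,082,100; Quinlan 2,327,090.20 → $2,327,100; Sato 612,392.16 → $612,400.
Totals: Orozco $255,900 + $489,900 = $745,800; Tam $255,900 + $734,900 = $990,800; Ibarra $255,900 + $2,082,100 = $2,338,000; Quinlan $255,900 + $2,327,100 = $2,583,000; Sato $255,900 + $612,400 = $868,300.

Orozco: $745,800 · Tam: $990,800 · Ibarra: $2,338,000 · Quinlan: $2,583,000 · Sato: $868,300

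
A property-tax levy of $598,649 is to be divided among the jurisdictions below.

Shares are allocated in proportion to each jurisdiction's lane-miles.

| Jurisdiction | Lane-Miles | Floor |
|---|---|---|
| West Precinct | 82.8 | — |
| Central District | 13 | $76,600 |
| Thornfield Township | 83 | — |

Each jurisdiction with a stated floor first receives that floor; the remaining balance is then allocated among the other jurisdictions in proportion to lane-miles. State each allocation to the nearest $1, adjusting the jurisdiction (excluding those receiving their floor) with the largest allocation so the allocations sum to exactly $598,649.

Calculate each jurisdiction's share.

Minimums first: Central District $76,600. Remaining pool $522,049.
Remaining pool split over remaining lane-miles 165.8: West Precinct 260,709.63 → $260,710; Thornfield Township 261,339.37 → $261,339.

West Precinct: $260,710 | Central District: $76,600 | Thornfield Township: $261,339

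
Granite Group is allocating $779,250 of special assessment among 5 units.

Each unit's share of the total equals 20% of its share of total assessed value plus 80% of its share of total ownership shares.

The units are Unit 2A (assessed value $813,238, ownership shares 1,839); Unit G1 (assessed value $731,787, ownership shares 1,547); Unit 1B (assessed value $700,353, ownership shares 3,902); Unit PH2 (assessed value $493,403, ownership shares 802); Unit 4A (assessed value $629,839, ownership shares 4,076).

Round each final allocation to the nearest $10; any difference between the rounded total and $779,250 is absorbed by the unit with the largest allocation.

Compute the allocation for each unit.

Unit 2A: $131,860 | Unit G1: $113,130 | Unit 1B: $232,350 | Unit PH2: $63,920 | Unit 4A: $237,990

Assessed value total 3,368,620; ownership shares total 12,166.
Composite weights (20% assessed value + 80% ownership shares): Unit 2A 0.1692; Unit G1 0.1452; Unit 1B 0.2982; Unit PH2 0.0820; Unit 4A 0.3054.
Pro-rata amounts: Unit 2A 131,857.15; Unit G1 113,126.38; Unit 1B 232,345.02; Unit PH2 63,922.82; Unit 4A 237,998.63.
At nearest $10: Unit 2A $131,860; Unit G1 $113,130; Unit 1B $232,350; Unit PH2 $63,920; Unit 4A $238,000. Sum = $779,260.
Difference $779,250 − $779,260 = −$10 applied to largest allocation (Unit 4A): Unit 4A becomes $237,990.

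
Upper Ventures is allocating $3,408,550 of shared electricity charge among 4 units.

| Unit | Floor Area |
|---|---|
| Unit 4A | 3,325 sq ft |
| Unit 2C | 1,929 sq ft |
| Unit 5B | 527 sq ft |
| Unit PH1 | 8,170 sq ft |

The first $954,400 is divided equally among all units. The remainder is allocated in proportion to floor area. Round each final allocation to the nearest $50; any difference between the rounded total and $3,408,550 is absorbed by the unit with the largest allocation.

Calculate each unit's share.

Equal tier: $954,400 ÷ 4 = $238,600 apiece.
Remainder $2,454,150 by floor area (total 13,951): Unit 4A 584,907.80 → $584,900; Unit 2C 339,334.48 → $339,350; Unit 5B 92,705.69 → $92,700; Unit PH1 1,437,202.03 → $1,437,200.
Totals: Unit 4A $238,600 + $584,900 = $823,500; Unit 2C $238,600 + $339,350 = $577,950; Unit 5B $238,600 + $92,700 = $331,300; Unit PH1 $238,600 + $1,437,200 = $1,675,800.

Unit 4A: $823,500 · Unit 2C: $577,950 · Unit 5B: $331,300 · Unit PH1: $1,675,800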